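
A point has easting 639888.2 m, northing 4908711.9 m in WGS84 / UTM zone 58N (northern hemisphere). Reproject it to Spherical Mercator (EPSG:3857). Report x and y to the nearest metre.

Unproject from UTM 58N (λ₀ = 165°) → φ = 44.31819957°, λ = 166.75420060°.
Web Mercator (R = 6378137 m): x = 18562992.698 m, y = 5514817.074 m.

x 18562993 m, y 5514817 m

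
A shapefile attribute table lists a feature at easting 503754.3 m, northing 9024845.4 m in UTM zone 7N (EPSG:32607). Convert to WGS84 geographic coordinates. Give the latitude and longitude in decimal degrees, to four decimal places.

Zone 7N: λ₀ = -141°, k₀ = 0.9996, false easting 500000 m.
Meridian distance M = (N − FN)/k₀ = 9028456.8 m.
Inverse transverse Mercator on WGS84 gives φ = 81.28340031°, λ = -140.77809878°.

lat 81.2834°, lon -140.7781°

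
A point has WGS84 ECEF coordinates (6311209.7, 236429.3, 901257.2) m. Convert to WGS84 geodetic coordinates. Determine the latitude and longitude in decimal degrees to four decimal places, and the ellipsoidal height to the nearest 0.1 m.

lat 8.1754°, lon 2.1454°, h 1910.3 m

λ = atan2(Y, X) = 2.14540002°; p = √(X²+Y²) = 6315636.7 m.
Bowring's method on WGS84 (a = 6378137 m, b = 6356752.314 m) gives φ = 8.17540002°, h = 1910.322 m.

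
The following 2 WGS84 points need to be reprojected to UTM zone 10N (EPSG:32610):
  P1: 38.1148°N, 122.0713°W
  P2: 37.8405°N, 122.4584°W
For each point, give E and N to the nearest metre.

UTM zone 10N: λ₀ = -123°, k₀ = 0.9996.
P1 (38.1148°, -122.0713°) → (581410.964, 4218959.712) m.
P2 (37.8405°, -122.4584°) → (547654.015, 4188256.577) m.

P1: E 581411 m, N 4218960 m; P2: E 547654 m, N 4188257 m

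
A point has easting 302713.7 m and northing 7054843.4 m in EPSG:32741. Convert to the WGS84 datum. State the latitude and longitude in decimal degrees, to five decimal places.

lat -26.61350°, lon 61.01850°

Zone 41S: λ₀ = 63°, k₀ = 0.9996, false easting 500000 m, false northing 10000000 m.
Meridian distance M = (N − FN)/k₀ = -2946335.1 m.
Inverse transverse Mercator on WGS84 gives φ = -26.61349993°, λ = 61.01849954°.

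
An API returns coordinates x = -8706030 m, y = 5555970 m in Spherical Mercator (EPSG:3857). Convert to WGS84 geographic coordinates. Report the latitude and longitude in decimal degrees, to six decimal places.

lat 44.582101°, lon -78.207598°

R = 6378137 m. λ = x/R = -78.20759813°.
φ = 2·arctan(exp(y/R)) − 90° = 2·arctan(2.38953) − 90° = 44.58210082°.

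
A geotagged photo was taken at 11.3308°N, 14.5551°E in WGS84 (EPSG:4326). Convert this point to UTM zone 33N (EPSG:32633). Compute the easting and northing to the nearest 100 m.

Zone 33 central meridian λ₀ = 6×33 − 183 = 15°; Δλ = -0.4449°.
Transverse Mercator on WGS84 with k₀ = 0.9996 gives E = 451451.959 m, N = 1252593.578 m.

E 451500 m, N 1252600 m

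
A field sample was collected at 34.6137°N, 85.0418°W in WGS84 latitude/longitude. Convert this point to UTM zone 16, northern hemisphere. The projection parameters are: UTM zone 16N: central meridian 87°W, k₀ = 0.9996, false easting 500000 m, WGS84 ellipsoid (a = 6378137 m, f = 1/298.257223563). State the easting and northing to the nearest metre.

E 679537 m, N 3831948 m

Zone 16 central meridian λ₀ = 6×16 − 183 = -87°; Δλ = +1.9582°.
Transverse Mercator on WGS84 with k₀ = 0.9996 gives E = 679537.197 m, N = 3831948.392 m.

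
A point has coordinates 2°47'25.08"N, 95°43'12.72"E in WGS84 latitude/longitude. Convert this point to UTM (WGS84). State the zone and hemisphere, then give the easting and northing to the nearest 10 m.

Zone 46N: E 802450 m, N 308760 m

Longitude 95.7202° lies in the 6° band [90°, 96°), giving zone 46; latitude is north of the equator, so 46N.
Zone 46 central meridian λ₀ = 6×46 − 183 = 93°; Δλ = +2.7202°.
Transverse Mercator on WGS84 with k₀ = 0.9996 gives E = 802447.546 m, N = 308764.141 m.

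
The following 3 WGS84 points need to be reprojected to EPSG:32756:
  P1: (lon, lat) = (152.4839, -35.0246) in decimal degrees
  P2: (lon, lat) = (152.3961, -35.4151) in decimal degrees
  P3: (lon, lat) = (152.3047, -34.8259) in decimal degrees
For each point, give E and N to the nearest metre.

P1: E 452919 m, N 6124107 m; P2: E 445173 m, N 6080755 m; P3: E 436418 m, N 6146043 m

UTM zone 56S: λ₀ = 153°, k₀ = 0.9996.
P1 (-35.0246°, 152.4839°) → (452918.901, 6124107.183) m.
P2 (-35.4151°, 152.3961°) → (445172.530, 6080754.899) m.
P3 (-34.8259°, 152.3047°) → (436418.084, 6146043.360) m.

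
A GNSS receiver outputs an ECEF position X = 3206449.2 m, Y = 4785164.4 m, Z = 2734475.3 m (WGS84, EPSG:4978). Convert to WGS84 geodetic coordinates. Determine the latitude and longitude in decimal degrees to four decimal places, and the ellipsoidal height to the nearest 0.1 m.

λ = atan2(Y, X) = 56.17469980°; p = √(X²+Y²) = 5760131.5 m.
Bowring's method on WGS84 (a = 6378137 m, b = 6356752.314 m) gives φ = 25.54420010°, h = 2054.788 m.

lat 25.5442°, lon 56.1747°, h 2054.8 m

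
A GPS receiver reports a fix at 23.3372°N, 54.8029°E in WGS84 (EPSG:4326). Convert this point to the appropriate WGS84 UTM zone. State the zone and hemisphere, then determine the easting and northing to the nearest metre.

Zone 40N: E 275363 m, N 2582555 m

Longitude 54.8029° lies in the 6° band [54°, 60°), giving zone 40; latitude is north of the equator, so 40N.
Zone 40 central meridian λ₀ = 6×40 − 183 = 57°; Δλ = -2.1971°.
Transverse Mercator on WGS84 with k₀ = 0.9996 gives E = 275362.980 m, N = 2582555.269 m.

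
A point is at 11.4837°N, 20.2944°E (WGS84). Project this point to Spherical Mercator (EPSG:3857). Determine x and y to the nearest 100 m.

x 2259200 m, y 1287000 m

Web Mercator is spherical with R = a = 6378137 m.
x = R·λ = 6378137 × 0.354204100 = 2259162.274 m.
y = R·ln tan(π/4 + φ/2) = 6378137 × 0.201783931 = 1287005.553 m.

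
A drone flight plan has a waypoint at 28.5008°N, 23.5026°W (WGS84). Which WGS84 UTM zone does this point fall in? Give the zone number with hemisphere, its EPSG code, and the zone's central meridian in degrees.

UTM zone = ⌊(λ + 180)/6⌋ + 1; -23.5026° ∈ [-24°, -18°) → zone 27.
Hemisphere: N (φ ≥ 0).
Central meridian λ₀ = 6×27 − 183 = -21°.
EPSG code: 32627.

Zone 27N (EPSG:32627), central meridian -21°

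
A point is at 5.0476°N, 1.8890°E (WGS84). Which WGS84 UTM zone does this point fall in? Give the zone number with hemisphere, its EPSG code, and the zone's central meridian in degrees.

Zone 31N (EPSG:32631), central meridian 3°

UTM zone = ⌊(λ + 180)/6⌋ + 1; 1.8890° ∈ [0°, 6°) → zone 31.
Hemisphere: N (φ ≥ 0).
Central meridian λ₀ = 6×31 − 183 = 3°.
EPSG code: 32631.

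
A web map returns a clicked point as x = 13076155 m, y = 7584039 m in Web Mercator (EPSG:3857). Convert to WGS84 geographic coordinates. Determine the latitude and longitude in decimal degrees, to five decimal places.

lat 56.12850°, lon 117.46510°

R = 6378137 m. λ = x/R = 117.46509894°.
φ = 2·arctan(exp(y/R)) − 90° = 2·arctan(3.28402) − 90° = 56.12849992°.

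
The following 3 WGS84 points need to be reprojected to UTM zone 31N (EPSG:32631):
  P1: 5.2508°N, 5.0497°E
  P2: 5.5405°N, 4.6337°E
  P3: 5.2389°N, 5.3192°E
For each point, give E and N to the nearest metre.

UTM zone 31N: λ₀ = 3°, k₀ = 0.9996.
P1 (5.2508°, 5.0497°) → (727177.525, 580759.451) m.
P2 (5.5405°, 4.6337°) → (680970.496, 612660.006) m.
P3 (5.2389°, 5.3192°) → (757067.521, 579547.289) m.

P1: E 727178 m, N 580759 m; P2: E 680970 m, N 612660 m; P3: E 757068 m, N 579547 m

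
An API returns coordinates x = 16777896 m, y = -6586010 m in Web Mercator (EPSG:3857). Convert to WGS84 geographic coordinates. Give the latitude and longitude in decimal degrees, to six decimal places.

lat -50.800102°, lon 150.718404°

R = 6378137 m. λ = x/R = 150.71840412°.
φ = 2·arctan(exp(y/R)) − 90° = 2·arctan(0.35608) − 90° = -50.80010221°.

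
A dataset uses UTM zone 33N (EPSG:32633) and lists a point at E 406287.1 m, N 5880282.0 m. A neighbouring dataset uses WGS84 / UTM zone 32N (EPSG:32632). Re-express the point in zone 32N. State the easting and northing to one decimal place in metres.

UTM 33N → geographic: φ = 53.06379975°, λ = 13.60149955°.
UTM 32N (λ₀ = 9°) forward: E = 808260.822 m, N = 5889271.093 m.

E 808260.8 m, N 5889271.1 m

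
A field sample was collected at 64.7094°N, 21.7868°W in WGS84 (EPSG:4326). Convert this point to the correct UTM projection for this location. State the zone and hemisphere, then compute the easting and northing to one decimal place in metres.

Longitude -21.7868° lies in the 6° band [-24°, -18°), giving zone 27; latitude is north of the equator, so 27N.
Zone 27 central meridian λ₀ = 6×27 − 183 = -21°; Δλ = -0.7868°.
Transverse Mercator on WGS84 with k₀ = 0.9996 gives E = 462495.299 m, N = 7176301.261 m.

Zone 27N: E 462495.3 m, N 7176301.3 m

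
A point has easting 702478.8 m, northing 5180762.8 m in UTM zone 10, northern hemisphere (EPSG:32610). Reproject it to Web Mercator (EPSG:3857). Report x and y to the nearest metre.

x -13397189 m, y 5901314 m

Unproject from UTM 10N (λ₀ = -123°) → φ = 46.74969995°, λ = -120.34899944°.
Web Mercator (R = 6378137 m): x = -13397189.336 m, y = 5901314.004 m.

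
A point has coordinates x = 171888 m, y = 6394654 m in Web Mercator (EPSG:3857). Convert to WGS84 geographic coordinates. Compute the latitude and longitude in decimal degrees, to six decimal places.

R = 6378137 m. λ = x/R = 1.54409618°.
φ = 2·arctan(exp(y/R)) − 90° = 2·arctan(2.72533) − 90° = 49.700997499°.

lat 49.700997°, lon 1.544096°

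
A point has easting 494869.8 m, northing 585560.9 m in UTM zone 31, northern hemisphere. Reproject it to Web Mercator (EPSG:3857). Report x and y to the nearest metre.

x 328804 m, y 590568 m

Unproject from UTM 31N (λ₀ = 3°) → φ = 5.29760008°, λ = 2.95369974°.
Web Mercator (R = 6378137 m): x = 328804.351 m, y = 590568.201 m.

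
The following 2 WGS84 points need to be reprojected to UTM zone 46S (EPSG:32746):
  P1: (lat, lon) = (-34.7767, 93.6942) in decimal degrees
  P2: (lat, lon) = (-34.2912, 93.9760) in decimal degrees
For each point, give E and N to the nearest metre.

P1: E 563519 m, N 6151500 m; P2: E 589824 m, N 6205125 m

UTM zone 46S: λ₀ = 93°, k₀ = 0.9996.
P1 (-34.7767°, 93.6942°) → (563519.055, 6151500.112) m.
P2 (-34.2912°, 93.9760°) → (589824.362, 6205124.522) m.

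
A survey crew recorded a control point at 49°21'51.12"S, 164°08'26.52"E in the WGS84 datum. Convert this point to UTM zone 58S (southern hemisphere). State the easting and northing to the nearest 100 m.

E 437600 m, N 4531700 m

Zone 58 central meridian λ₀ = 6×58 − 183 = 165°; Δλ = -0.8593°.
Transverse Mercator on WGS84 with k₀ = 0.9996 gives E = 437608.517 m, N = 4531701.494 m.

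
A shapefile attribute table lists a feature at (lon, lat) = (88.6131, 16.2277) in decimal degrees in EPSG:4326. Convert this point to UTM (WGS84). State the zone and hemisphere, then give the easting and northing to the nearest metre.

Longitude 88.6131° lies in the 6° band [84°, 90°), giving zone 45; latitude is north of the equator, so 45N.
Zone 45 central meridian λ₀ = 6×45 − 183 = 87°; Δλ = +1.6131°.
Transverse Mercator on WGS84 with k₀ = 0.9996 gives E = 672410.641 m, N = 1794800.920 m.

Zone 45N: E 672411 m, N 1794801 m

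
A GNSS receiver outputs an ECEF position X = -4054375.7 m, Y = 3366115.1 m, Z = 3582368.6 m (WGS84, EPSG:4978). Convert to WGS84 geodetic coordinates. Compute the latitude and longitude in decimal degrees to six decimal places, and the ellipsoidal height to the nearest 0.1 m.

lat 34.387700°, lon 140.299100°, h 619.9 m

λ = atan2(Y, X) = 140.29910035°; p = √(X²+Y²) = 5269600.9 m.
Bowring's method on WGS84 (a = 6378137 m, b = 6356752.314 m) gives φ = 34.38769979°, h = 619.927 m.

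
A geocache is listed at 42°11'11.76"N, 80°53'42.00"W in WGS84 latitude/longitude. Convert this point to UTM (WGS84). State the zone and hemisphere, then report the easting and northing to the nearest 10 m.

Longitude -80.8950° lies in the 6° band [-84°, -78°), giving zone 17; latitude is north of the equator, so 17N.
Zone 17 central meridian λ₀ = 6×17 − 183 = -81°; Δλ = +0.1050°.
Transverse Mercator on WGS84 with k₀ = 0.9996 gives E = 508670.399 m, N = 4670499.882 m.

Zone 17N: E 508670 m, N 4670500 m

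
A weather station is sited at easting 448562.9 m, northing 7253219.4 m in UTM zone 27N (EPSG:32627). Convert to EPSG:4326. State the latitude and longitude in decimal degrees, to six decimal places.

Zone 27N: λ₀ = -21°, k₀ = 0.9996, false easting 500000 m.
Meridian distance M = (N − FN)/k₀ = 7256121.8 m.
Inverse transverse Mercator on WGS84 gives φ = 65.39759972°, λ = -22.10730055°.

lat 65.397600°, lon -22.107301°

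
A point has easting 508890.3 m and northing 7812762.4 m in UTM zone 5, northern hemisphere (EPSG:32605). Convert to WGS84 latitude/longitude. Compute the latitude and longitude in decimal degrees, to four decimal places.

lat 70.4203°, lon -152.7623°

Zone 5N: λ₀ = -153°, k₀ = 0.9996, false easting 500000 m.
Meridian distance M = (N − FN)/k₀ = 7815888.8 m.
Inverse transverse Mercator on WGS84 gives φ = 70.42030015°, λ = -152.76230054°.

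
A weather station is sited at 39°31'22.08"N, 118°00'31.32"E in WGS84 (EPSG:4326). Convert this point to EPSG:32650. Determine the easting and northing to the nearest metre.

Zone 50 central meridian λ₀ = 6×50 − 183 = 117°; Δλ = +1.0087°.
Transverse Mercator on WGS84 with k₀ = 0.9996 gives E = 586699.550 m, N = 4375280.575 m.

E 586700 m, N 4375281 m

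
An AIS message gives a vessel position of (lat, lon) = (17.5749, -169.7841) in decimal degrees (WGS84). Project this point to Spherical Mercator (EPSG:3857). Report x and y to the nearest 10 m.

x -18900280 m, y 1987850 m

Web Mercator is spherical with R = a = 6378137 m.
x = R·λ = 6378137 × -2.963291563 = -18900279.557 m.
y = R·ln tan(π/4 + φ/2) = 6378137 × 0.311666363 = 1987850.762 m.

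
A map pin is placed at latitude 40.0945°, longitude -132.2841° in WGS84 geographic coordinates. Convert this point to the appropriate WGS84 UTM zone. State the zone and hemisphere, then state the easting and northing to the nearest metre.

Zone 8N: E 731523 m, N 4441781 m

Longitude -132.2841° lies in the 6° band [-138°, -132°), giving zone 8; latitude is north of the equator, so 8N.
Zone 8 central meridian λ₀ = 6×8 − 183 = -135°; Δλ = +2.7159°.
Transverse Mercator on WGS84 with k₀ = 0.9996 gives E = 731523.463 m, N = 4441781.404 m.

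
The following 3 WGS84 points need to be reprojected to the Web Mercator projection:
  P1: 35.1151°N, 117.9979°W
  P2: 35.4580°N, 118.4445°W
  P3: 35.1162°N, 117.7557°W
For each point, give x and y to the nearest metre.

Web Mercator: x = R·λ, y = R·ln tan(π/4+φ/2), R = 6378137 m.
P1 (35.1151°, -117.9979°) → (-13135466.143, 4179533.796) m.
P2 (35.4580°, -118.4445°) → (-13185181.427, 4226297.020) m.
P3 (35.1162°, -117.7557°) → (-13108504.562, 4179683.494) m.

P1: x -13135466 m, y 4179534 m; P2: x -13185181 m, y 4226297 m; P3: x -13108505 m, y 4179683 m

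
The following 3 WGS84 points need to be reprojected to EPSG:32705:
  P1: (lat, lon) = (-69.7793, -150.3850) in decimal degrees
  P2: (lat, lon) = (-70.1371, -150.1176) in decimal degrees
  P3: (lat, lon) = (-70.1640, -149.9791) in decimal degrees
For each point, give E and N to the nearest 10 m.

P1: E 600850 m, N 2256580 m; P2: E 609270 m, N 2216250 m; P3: E 614360 m, N 2213000 m

UTM zone 5S: λ₀ = -153°, k₀ = 0.9996.
P1 (-69.7793°, -150.3850°) → (600846.006, 2256578.492) m.
P2 (-70.1371°, -150.1176°) → (609266.313, 2216252.098) m.
P3 (-70.1640°, -149.9791°) → (614364.178, 2213001.008) m.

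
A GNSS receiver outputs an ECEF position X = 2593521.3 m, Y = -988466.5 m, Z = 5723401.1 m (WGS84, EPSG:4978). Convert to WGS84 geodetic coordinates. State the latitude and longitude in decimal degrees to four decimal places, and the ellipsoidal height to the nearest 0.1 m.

lat 64.2802°, lon -20.8633°, h 68.4 m

λ = atan2(Y, X) = -20.86330075°; p = √(X²+Y²) = 2775503.3 m.
Bowring's method on WGS84 (a = 6378137 m, b = 6356752.314 m) gives φ = 64.28020046°, h = 68.420 m.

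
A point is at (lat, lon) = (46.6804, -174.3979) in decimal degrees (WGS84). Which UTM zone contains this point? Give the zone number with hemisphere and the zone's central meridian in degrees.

Zone 1N, central meridian -177°

UTM zone = ⌊(λ + 180)/6⌋ + 1; -174.3979° ∈ [-180°, -174°) → zone 1.
Hemisphere: N (φ ≥ 0).
Central meridian λ₀ = 6×1 − 183 = -177°.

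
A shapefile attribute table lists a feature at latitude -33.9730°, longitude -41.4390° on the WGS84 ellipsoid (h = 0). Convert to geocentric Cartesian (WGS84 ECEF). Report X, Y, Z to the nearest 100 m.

WGS84: a = 6378137 m, e² = 0.006694380; N(φ) = a/√(1−e²sin²φ) = 6384813.854 m.
X = (N+h)·cosφ·cosλ = 3969403.078 m; Y = (N+h)·cosφ·sinλ = -3504304.371 m; Z = (N(1−e²)+h)·sinφ = -3543963.286 m.

X 3969400 m, Y -3504300 m, Z -3544000 m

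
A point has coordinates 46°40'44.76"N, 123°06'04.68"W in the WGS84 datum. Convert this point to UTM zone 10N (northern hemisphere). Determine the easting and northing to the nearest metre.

Zone 10 central meridian λ₀ = 6×10 − 183 = -123°; Δλ = -0.1013°.
Transverse Mercator on WGS84 with k₀ = 0.9996 gives E = 492252.621 m, N = 5169509.644 m.

E 492253 m, N 5169510 m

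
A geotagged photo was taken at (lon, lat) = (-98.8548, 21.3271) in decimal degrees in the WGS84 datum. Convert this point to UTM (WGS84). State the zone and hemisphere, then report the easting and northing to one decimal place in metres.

Zone 14N: E 515057.4 m, N 2358356.3 m

Longitude -98.8548° lies in the 6° band [-102°, -96°), giving zone 14; latitude is north of the equator, so 14N.
Zone 14 central meridian λ₀ = 6×14 − 183 = -99°; Δλ = +0.1452°.
Transverse Mercator on WGS84 with k₀ = 0.9996 gives E = 515057.353 m, N = 2358356.329 m.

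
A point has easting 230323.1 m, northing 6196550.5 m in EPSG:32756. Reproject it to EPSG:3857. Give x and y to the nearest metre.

Unproject from UTM 56S (λ₀ = 153°) → φ = -34.33730014°, λ = 150.06859984°.
Web Mercator (R = 6378137 m): x = 16705560.119 m, y = -4074183.617 m.

x 16705560 m, y -4074184 m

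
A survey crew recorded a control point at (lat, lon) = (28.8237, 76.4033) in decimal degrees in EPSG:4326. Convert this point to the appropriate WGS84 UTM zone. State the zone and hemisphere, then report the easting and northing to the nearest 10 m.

Zone 43N: E 636920 m, N 3189260 m

Longitude 76.4033° lies in the 6° band [72°, 78°), giving zone 43; latitude is north of the equator, so 43N.
Zone 43 central meridian λ₀ = 6×43 − 183 = 75°; Δλ = +1.4033°.
Transverse Mercator on WGS84 with k₀ = 0.9996 gives E = 636919.988 m, N = 3189261.828 m.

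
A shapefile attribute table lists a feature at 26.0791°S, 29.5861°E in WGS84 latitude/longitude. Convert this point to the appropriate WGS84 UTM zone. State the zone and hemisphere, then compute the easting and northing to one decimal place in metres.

Longitude 29.5861° lies in the 6° band [24°, 30°), giving zone 35; latitude is south of the equator, so 35S.
Zone 35 central meridian λ₀ = 6×35 − 183 = 27°; Δλ = +2.5861°.
Transverse Mercator on WGS84 with k₀ = 0.9996 gives E = 758691.5501 m, N = 7112988.619 m.

Zone 35S: E 758691.6 m, N 7112988.6 m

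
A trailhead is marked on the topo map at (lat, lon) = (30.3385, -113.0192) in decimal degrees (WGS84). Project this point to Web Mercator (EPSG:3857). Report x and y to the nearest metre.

x -12581240 m, y 3547135 m

Web Mercator is spherical with R = a = 6378137 m.
x = R·λ = 6378137 × -1.972557158 = -12581239.794 m.
y = R·ln tan(π/4 + φ/2) = 6378137 × 0.556139746 = 3547135.493 m.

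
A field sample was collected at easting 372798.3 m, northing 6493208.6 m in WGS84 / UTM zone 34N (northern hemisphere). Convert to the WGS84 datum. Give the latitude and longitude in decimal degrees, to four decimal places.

Zone 34N: λ₀ = 21°, k₀ = 0.9996, false easting 500000 m.
Meridian distance M = (N − FN)/k₀ = 6495806.9 m.
Inverse transverse Mercator on WGS84 gives φ = 58.56070025°, λ = 18.81350080°.

lat 58.5607°, lon 18.8135°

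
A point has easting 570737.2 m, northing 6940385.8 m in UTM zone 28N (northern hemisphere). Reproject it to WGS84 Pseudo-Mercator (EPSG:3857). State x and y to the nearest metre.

Unproject from UTM 28N (λ₀ = -15°) → φ = 62.58750032°, λ = -13.62280079°.
Web Mercator (R = 6378137 m): x = -1516483.247 m, y = 8999812.123 m.

x -1516483 m, y 8999812 m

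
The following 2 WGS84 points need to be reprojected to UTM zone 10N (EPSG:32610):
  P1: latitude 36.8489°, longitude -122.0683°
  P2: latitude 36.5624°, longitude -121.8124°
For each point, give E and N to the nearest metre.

P1: E 583064 m, N 4078516 m; P2: E 606273 m, N 4046986 m

UTM zone 10N: λ₀ = -123°, k₀ = 0.9996.
P1 (36.8489°, -122.0683°) → (583063.787, 4078515.608) m.
P2 (36.5624°, -121.8124°) → (606272.660, 4046985.918) m.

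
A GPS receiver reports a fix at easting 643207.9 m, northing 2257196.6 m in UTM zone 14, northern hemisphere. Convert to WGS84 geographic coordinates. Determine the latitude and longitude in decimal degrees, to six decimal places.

lat 20.407700°, lon -97.627500°

Zone 14N: λ₀ = -99°, k₀ = 0.9996, false easting 500000 m.
Meridian distance M = (N − FN)/k₀ = 2258099.8 m.
Inverse transverse Mercator on WGS84 gives φ = 20.40769983°, λ = -97.62749960°.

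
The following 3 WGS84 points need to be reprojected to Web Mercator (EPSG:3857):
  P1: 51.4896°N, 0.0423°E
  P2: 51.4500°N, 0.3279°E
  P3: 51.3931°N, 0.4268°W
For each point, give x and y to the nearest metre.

P1: x 4709 m, y 6708360 m; P2: x 36502 m, y 6701283 m; P3: x -47511 m, y 6691125 m

Web Mercator: x = R·λ, y = R·ln tan(π/4+φ/2), R = 6378137 m.
P1 (51.4896°, 0.0423°) → (4708.814, 6708359.544) m.
P2 (51.4500°, 0.3279°) → (36501.661, 6701282.869) m.
P3 (51.3931°, -0.4268°) → (-47511.159, 6691125.354) m.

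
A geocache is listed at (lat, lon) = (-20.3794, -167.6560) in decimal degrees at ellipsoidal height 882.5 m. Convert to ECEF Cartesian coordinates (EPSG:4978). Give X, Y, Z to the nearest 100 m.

X -5843900 m, Y -1278900 m, Z -2207400 m

WGS84: a = 6378137 m, e² = 0.006694380; N(φ) = a/√(1−e²sin²φ) = 6380727.500 m.
X = (N+h)·cosφ·cosλ = -5843869.907 m; Y = (N+h)·cosφ·sinλ = -1278871.601 m; Z = (N(1−e²)+h)·sinφ = -2207425.327 m.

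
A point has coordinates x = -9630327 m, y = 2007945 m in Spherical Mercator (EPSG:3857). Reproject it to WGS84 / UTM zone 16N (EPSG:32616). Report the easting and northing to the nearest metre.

Web Mercator inverse (R = 6378137 m) → φ = 17.74690189°, λ = -86.51069935°.
UTM 16N forward: E = 551872.558 m, N = 1962251.629 m.

E 551873 m, N 1962252 m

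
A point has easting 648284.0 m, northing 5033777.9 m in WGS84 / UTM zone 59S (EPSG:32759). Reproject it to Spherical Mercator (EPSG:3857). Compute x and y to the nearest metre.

Unproject from UTM 59S (λ₀ = 171°) → φ = -44.83400033°, λ = 172.87599993°.
Web Mercator (R = 6378137 m): x = 19244468.283 m, y = -5595425.983 m.

x 19244468 m, y -5595426 m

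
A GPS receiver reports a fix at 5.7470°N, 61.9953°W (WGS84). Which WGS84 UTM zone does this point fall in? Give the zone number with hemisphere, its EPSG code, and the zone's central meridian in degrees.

Zone 20N (EPSG:32620), central meridian -63°

UTM zone = ⌊(λ + 180)/6⌋ + 1; -61.9953° ∈ [-66°, -60°) → zone 20.
Hemisphere: N (φ ≥ 0).
Central meridian λ₀ = 6×20 − 183 = -63°.
EPSG code: 32620.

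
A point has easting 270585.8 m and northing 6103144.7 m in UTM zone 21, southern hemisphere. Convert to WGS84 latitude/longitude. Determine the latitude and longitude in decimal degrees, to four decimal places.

Zone 21S: λ₀ = -57°, k₀ = 0.9996, false easting 500000 m, false northing 10000000 m.
Meridian distance M = (N − FN)/k₀ = -3898414.7 m.
Inverse transverse Mercator on WGS84 gives φ = -35.18850012°, λ = -59.51960003°.

lat -35.1885°, lon -59.5196°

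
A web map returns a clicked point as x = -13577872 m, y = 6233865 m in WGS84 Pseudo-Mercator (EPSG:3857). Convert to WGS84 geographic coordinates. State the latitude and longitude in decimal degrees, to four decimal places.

lat 48.7578°, lon -121.9721°

R = 6378137 m. λ = x/R = -121.97209943°.
φ = 2·arctan(exp(y/R)) − 90° = 2·arctan(2.65749) − 90° = 48.75780237°.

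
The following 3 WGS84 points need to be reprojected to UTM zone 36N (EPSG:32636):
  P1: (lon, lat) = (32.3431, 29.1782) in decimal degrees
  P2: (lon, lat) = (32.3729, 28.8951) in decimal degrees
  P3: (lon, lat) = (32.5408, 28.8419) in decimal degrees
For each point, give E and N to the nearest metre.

UTM zone 36N: λ₀ = 33°, k₀ = 0.9996.
P1 (29.1782°, 32.3431°) → (436127.293, 3227907.426) m.
P2 (28.8951°, 32.3729°) → (438858.280, 3196525.370) m.
P3 (28.8419°, 32.5408°) → (455205.803, 3190556.289) m.

P1: E 436127 m, N 3227907 m; P2: E 438858 m, N 3196525 m; P3: E 455206 m, N 3190556 m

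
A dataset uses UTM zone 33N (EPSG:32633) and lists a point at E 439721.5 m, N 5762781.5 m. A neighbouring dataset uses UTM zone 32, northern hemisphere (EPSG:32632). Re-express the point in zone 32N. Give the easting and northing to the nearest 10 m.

E 851400 m, N 5774810 m

UTM 33N → geographic: φ = 52.01239981°, λ = 14.12170062°.
UTM 32N (λ₀ = 9°) forward: E = 851396.795 m, N = 5774810.327 m.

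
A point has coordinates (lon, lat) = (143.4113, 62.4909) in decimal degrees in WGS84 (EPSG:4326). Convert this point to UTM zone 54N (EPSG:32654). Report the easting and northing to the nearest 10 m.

Zone 54 central meridian λ₀ = 6×54 − 183 = 141°; Δλ = +2.4113°.
Transverse Mercator on WGS84 with k₀ = 0.9996 gives E = 624239.545 m, N = 6931188.076 m.

E 624240 m, N 6931190 m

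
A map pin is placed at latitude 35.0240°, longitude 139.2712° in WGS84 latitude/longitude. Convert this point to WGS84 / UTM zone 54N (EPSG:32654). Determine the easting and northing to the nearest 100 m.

E 342300 m, N 3877100 m

Zone 54 central meridian λ₀ = 6×54 − 183 = 141°; Δλ = -1.7288°.
Transverse Mercator on WGS84 with k₀ = 0.9996 gives E = 342281.979 m, N = 3877070.426 m.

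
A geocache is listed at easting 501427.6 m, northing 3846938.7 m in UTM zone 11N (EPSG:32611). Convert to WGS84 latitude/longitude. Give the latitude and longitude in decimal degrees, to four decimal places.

lat 34.7646°, lon -116.9844°

Zone 11N: λ₀ = -117°, k₀ = 0.9996, false easting 500000 m.
Meridian distance M = (N − FN)/k₀ = 3848478.1 m.
Inverse transverse Mercator on WGS84 gives φ = 34.76459985°, λ = -116.98439990°.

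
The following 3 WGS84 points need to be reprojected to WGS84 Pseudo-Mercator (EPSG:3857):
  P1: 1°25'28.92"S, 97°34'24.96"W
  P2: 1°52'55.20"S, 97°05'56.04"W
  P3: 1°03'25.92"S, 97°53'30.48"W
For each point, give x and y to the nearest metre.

P1: x -10861843 m, y -158613 m; P2: x -10809000 m, y -209541 m; P3: x -10897265 m, y -117694 m

Web Mercator: x = R·λ, y = R·ln tan(π/4+φ/2), R = 6378137 m.
P1 (-1.4247°, -97.5736°) → (-10861843.467, -158613.225) m.
P2 (-1.8820°, -97.0989°) → (-10809000.105, -209540.965) m.
P3 (-1.0572°, -97.8918°) → (-10897265.329, -117693.644) m.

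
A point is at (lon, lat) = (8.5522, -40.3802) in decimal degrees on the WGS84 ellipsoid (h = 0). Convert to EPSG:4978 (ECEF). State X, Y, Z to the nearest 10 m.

X 4811360 m, Y 723550 m, Z -4110240 m

WGS84: a = 6378137 m, e² = 0.006694380; N(φ) = a/√(1−e²sin²φ) = 6387116.424 m.
X = (N+h)·cosφ·cosλ = 4811363.970 m; Y = (N+h)·cosφ·sinλ = 723545.132 m; Z = (N(1−e²)+h)·sinφ = -4110235.211 m.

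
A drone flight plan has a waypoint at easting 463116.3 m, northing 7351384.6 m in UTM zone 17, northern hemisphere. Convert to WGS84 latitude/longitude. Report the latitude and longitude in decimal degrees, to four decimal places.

Zone 17N: λ₀ = -81°, k₀ = 0.9996, false easting 500000 m.
Meridian distance M = (N − FN)/k₀ = 7354326.3 m.
Inverse transverse Mercator on WGS84 gives φ = 66.28019957°, λ = -81.82170106°.

lat 66.2802°, lon -81.8217°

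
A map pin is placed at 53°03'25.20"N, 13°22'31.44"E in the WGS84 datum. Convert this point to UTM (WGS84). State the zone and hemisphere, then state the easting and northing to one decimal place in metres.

Zone 33N: E 391120.2 m, N 5879845.2 m

Longitude 13.3754° lies in the 6° band [12°, 18°), giving zone 33; latitude is north of the equator, so 33N.
Zone 33 central meridian λ₀ = 6×33 − 183 = 15°; Δλ = -1.6246°.
Transverse Mercator on WGS84 with k₀ = 0.9996 gives E = 391120.170 m, N = 5879845.197 m.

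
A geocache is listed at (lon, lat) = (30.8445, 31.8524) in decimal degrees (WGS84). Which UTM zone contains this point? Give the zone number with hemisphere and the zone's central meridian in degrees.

UTM zone = ⌊(λ + 180)/6⌋ + 1; 30.8445° ∈ [30°, 36°) → zone 36.
Hemisphere: N (φ ≥ 0).
Central meridian λ₀ = 6×36 − 183 = 33°.

Zone 36N, central meridian 33°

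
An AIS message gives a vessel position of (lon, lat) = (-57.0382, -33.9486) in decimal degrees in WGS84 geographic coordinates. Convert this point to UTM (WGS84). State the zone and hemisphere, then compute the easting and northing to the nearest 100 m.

Zone 21S: E 496500 m, N 6243500 m

Longitude -57.0382° lies in the 6° band [-60°, -54°), giving zone 21; latitude is south of the equator, so 21S.
Zone 21 central meridian λ₀ = 6×21 − 183 = -57°; Δλ = -0.0382°.
Transverse Mercator on WGS84 with k₀ = 0.9996 gives E = 496470.189 m, N = 6243542.472 m.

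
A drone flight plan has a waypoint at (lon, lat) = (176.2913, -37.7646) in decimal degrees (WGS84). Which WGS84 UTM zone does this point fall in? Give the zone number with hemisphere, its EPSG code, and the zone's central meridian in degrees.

UTM zone = ⌊(λ + 180)/6⌋ + 1; 176.2913° ∈ [174°, 180°) → zone 60.
Hemisphere: S (φ < 0).
Central meridian λ₀ = 6×60 − 183 = 177°.
EPSG code: 32760.

Zone 60S (EPSG:32760), central meridian 177°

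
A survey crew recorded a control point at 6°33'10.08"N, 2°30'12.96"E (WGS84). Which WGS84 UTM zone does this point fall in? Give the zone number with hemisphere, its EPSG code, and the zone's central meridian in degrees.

UTM zone = ⌊(λ + 180)/6⌋ + 1; 2.5036° ∈ [0°, 6°) → zone 31.
Hemisphere: N (φ ≥ 0).
Central meridian λ₀ = 6×31 − 183 = 3°.
EPSG code: 32631.

Zone 31N (EPSG:32631), central meridian 3°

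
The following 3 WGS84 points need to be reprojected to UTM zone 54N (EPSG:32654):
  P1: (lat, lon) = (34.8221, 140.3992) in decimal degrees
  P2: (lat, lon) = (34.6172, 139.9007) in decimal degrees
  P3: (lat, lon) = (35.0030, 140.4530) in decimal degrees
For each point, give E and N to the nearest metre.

UTM zone 54N: λ₀ = 141°, k₀ = 0.9996.
P1 (34.8221°, 140.3992°) → (445057.261, 3853479.417) m.
P2 (34.6172°, 139.9007°) → (399219.924, 3831142.611) m.
P3 (35.0030°, 140.4530°) → (450086.905, 3873512.426) m.

P1: E 445057 m, N 3853479 m; P2: E 399220 m, N 3831143 m; P3: E 450087 m, N 3873512 m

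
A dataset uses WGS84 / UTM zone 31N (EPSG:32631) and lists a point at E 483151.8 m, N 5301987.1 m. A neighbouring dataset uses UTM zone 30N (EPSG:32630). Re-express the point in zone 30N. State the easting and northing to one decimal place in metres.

E 931766.1 m, N 5318125.4 m

UTM 31N → geographic: φ = 47.87099965°, λ = 2.77470024°.
UTM 30N (λ₀ = -3°) forward: E = 931766.141 m, N = 5318125.421 m.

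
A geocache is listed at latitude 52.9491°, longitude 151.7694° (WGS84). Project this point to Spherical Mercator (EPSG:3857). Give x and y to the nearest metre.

Web Mercator is spherical with R = a = 6378137 m.
x = R·λ = 6378137 × 2.648875734 = 16894892.326 m.
y = R·ln tan(π/4 + φ/2) = 6378137 × 1.093358193 = 6973588.342 m.

x 16894892 m, y 6973588 m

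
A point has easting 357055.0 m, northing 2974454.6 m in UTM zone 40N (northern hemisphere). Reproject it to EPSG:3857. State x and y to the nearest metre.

x 6185000 m, y 3109049 m

Unproject from UTM 40N (λ₀ = 57°) → φ = 26.88450004°, λ = 55.56080041°.
Web Mercator (R = 6378137 m): x = 6185000.010 m, y = 3109048.952 m.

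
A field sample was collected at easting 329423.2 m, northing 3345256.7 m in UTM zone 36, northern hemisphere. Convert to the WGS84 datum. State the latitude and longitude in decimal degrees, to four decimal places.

lat 30.2269°, lon 31.2275°

Zone 36N: λ₀ = 33°, k₀ = 0.9996, false easting 500000 m.
Meridian distance M = (N − FN)/k₀ = 3346595.3 m.
Inverse transverse Mercator on WGS84 gives φ = 30.22690009°, λ = 31.22749999°.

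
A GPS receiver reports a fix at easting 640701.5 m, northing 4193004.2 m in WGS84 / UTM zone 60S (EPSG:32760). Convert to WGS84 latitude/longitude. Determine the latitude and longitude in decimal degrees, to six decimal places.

Zone 60S: λ₀ = 177°, k₀ = 0.9996, false easting 500000 m, false northing 10000000 m.
Meridian distance M = (N − FN)/k₀ = -5809319.5 m.
Inverse transverse Mercator on WGS84 gives φ = -52.39510024°, λ = 179.06790019°.

lat -52.395100°, lon 179.067900°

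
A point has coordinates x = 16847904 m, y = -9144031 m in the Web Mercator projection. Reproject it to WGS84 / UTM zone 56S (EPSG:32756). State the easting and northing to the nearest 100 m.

Web Mercator inverse (R = 6378137 m) → φ = -63.17800170°, λ = 151.34729669°.
UTM 56S forward: E = 416803.318 m, N = 2993507.187 m.

E 416800 m, N 2993500 m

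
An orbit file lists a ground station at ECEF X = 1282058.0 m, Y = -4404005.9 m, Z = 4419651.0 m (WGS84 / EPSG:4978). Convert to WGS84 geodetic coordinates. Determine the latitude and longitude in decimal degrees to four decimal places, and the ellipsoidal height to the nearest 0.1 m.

λ = atan2(Y, X) = -73.76909974°; p = √(X²+Y²) = 4586822.5 m.
Bowring's method on WGS84 (a = 6378137 m, b = 6356752.314 m) gives φ = 44.12889985°, h = 1820.881 m.

lat 44.1289°, lon -73.7691°, h 1820.9 m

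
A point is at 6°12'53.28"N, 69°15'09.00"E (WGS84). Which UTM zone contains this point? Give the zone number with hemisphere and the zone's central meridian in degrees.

Zone 42N, central meridian 69°

UTM zone = ⌊(λ + 180)/6⌋ + 1; 69.2525° ∈ [66°, 72°) → zone 42.
Hemisphere: N (φ ≥ 0).
Central meridian λ₀ = 6×42 − 183 = 69°.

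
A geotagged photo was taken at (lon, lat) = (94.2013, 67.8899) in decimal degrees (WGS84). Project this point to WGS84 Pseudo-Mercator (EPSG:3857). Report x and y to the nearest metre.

Web Mercator is spherical with R = a = 6378137 m.
x = R·λ = 6378137 × 1.644122845 = 10486440.748 m.
y = R·ln tan(π/4 + φ/2) = 6378137 × 1.632821171 = 10414357.128 m.

x 10486441 m, y 10414357 m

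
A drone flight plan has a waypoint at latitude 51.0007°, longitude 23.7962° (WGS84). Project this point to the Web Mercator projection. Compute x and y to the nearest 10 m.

x 2648980 m, y 6621420 m

Web Mercator is spherical with R = a = 6378137 m.
x = R·λ = 6378137 × 0.415322039 = 2648980.867 m.
y = R·ln tan(π/4 + φ/2) = 6378137 × 1.038142885 = 6621417.546 m.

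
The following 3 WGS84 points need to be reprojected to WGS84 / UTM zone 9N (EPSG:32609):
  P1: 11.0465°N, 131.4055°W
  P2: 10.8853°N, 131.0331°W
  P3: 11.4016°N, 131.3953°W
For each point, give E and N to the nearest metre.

UTM zone 9N: λ₀ = -129°, k₀ = 0.9996.
P1 (11.0465°, -131.4055°) → (237183.181, 1222178.525) m.
P2 (10.8853°, -131.0331°) → (277767.311, 1204041.869) m.
P3 (11.4016°, -131.3953°) → (238618.161, 1261465.672) m.

P1: E 237183 m, N 1222179 m; P2: E 277767 m, N 1204042 m; P3: E 238618 m, N 1261466 m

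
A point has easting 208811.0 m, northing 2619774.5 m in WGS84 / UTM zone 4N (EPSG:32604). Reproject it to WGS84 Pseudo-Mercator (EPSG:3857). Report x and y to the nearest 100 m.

x -18017600 m, y 2712300 m

Unproject from UTM 4N (λ₀ = -159°) → φ = 23.66250035°, λ = -161.85469971°.
Web Mercator (R = 6378137 m): x = -18017582.754 m, y = 2712335.905 m.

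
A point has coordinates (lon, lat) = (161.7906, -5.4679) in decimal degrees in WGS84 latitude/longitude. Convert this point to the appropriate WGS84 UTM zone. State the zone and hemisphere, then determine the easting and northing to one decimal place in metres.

Longitude 161.7906° lies in the 6° band [156°, 162°), giving zone 57; latitude is south of the equator, so 57S.
Zone 57 central meridian λ₀ = 6×57 − 183 = 159°; Δλ = +2.7906°.
Transverse Mercator on WGS84 with k₀ = 0.9996 gives E = 809241.217 m, N = 9394896.343 m.

Zone 57S: E 809241.2 m, N 9394896.3 m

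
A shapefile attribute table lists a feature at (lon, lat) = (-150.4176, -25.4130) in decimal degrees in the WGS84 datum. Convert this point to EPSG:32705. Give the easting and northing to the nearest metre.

E 759767 m, N 7186807 m

Zone 5 central meridian λ₀ = 6×5 − 183 = -153°; Δλ = +2.5824°.
Transverse Mercator on WGS84 with k₀ = 0.9996 gives E = 759767.349 m, N = 7186806.741 m.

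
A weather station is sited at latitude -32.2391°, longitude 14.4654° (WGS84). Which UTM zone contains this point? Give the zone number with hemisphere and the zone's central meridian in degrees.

Zone 33S, central meridian 15°

UTM zone = ⌊(λ + 180)/6⌋ + 1; 14.4654° ∈ [12°, 18°) → zone 33.
Hemisphere: S (φ < 0).
Central meridian λ₀ = 6×33 − 183 = 15°.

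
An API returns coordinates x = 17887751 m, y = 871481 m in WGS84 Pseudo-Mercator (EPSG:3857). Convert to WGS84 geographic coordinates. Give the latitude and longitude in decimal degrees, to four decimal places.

R = 6378137 m. λ = x/R = 160.68840122°.
φ = 2·arctan(exp(y/R)) − 90° = 2·arctan(1.14641) − 90° = 7.80440087°.

lat 7.8044°, lon 160.6884°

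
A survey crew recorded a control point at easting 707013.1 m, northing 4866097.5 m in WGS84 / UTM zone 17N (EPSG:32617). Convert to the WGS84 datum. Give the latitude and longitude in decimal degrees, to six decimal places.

Zone 17N: λ₀ = -81°, k₀ = 0.9996, false easting 500000 m.
Meridian distance M = (N − FN)/k₀ = 4868044.7 m.
Inverse transverse Mercator on WGS84 gives φ = 43.91890006°, λ = -78.42149966°.

lat 43.918900°, lon -78.421500°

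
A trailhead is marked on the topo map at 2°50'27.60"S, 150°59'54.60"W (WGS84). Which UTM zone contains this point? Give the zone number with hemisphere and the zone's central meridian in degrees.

UTM zone = ⌊(λ + 180)/6⌋ + 1; -150.9985° ∈ [-156°, -150°) → zone 5.
Hemisphere: S (φ < 0).
Central meridian λ₀ = 6×5 − 183 = -153°.

Zone 5S, central meridian -153°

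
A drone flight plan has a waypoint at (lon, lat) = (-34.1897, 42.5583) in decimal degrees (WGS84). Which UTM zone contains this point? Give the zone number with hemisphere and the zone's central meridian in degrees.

UTM zone = ⌊(λ + 180)/6⌋ + 1; -34.1897° ∈ [-36°, -30°) → zone 25.
Hemisphere: N (φ ≥ 0).
Central meridian λ₀ = 6×25 − 183 = -33°.

Zone 25N, central meridian -33°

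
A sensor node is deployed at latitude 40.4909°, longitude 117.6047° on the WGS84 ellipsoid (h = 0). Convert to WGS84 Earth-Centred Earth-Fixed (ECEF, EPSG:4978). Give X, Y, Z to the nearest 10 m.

WGS84: a = 6378137 m, e² = 0.006694380; N(φ) = a/√(1−e²sin²φ) = 6387157.322 m.
X = (N+h)·cosφ·cosλ = -2250809.569 m; Y = (N+h)·cosφ·sinλ = 4304541.552 m; Z = (N(1−e²)+h)·sinφ = 4119591.445 m.

X -2250810 m, Y 4304540 m, Z 4119590 m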